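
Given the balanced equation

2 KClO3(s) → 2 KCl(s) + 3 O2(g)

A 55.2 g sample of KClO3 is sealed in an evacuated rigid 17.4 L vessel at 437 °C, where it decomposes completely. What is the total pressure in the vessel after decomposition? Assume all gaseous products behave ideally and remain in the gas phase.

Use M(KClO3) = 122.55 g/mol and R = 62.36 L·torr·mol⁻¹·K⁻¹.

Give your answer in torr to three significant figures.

1720 torr

n(KClO3) = 55.2 / 122.55 = 0.4504 mol
n(gas produced) = (3/2) × 0.4504 = 0.6756 mol
P = nRT/V = 0.6756 × 62.36 × 710.15 / 17.4 = 1719 torr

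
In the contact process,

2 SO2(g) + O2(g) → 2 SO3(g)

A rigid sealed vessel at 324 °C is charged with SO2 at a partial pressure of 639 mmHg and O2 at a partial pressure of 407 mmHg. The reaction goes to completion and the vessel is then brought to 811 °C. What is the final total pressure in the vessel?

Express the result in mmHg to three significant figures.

At constant V, partial pressures at 324 °C are proportional to moles, so apply stoichiometry directly to pressures.
P(O2) required for 639 mmHg of SO2 = (1/2) × 639 = 319.5 mmHg; available 407 mmHg, so SO2 is limiting.
P(O2) remaining = 407 − (1/2) × 639 = 87.50 mmHg
P(gaseous products) = (2)/2 × 639 = 639.0 mmHg
P_total at 324 °C = 87.50 + 639.0 = 726.5 mmHg
Scaling to 811 °C: P = 726.5 × 1084.15/597.15 = 1319 mmHg

1320 mmHg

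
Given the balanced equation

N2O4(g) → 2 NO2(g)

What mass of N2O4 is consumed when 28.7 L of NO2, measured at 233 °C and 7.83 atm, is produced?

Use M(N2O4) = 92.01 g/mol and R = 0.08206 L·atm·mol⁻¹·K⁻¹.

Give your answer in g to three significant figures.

249 g

n(NO2) = PV/RT = (7.83 × 28.7) / (0.08206 × 506.15) = 5.410 mol
n(N2O4) = (1/2) × 5.410 = 2.705 mol
m(N2O4) = 2.705 × 92.01 = 248.9 g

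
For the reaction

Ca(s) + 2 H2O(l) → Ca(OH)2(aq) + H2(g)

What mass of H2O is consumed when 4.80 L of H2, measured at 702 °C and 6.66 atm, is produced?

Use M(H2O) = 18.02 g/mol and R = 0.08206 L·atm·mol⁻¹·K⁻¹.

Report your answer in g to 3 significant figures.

n(H2) = PV/RT = (6.66 × 4.80) / (0.08206 × 975.15) = 0.3995 mol
n(H2O) = (2/1) × 0.3995 = 0.7990 mol
m(H2O) = 0.7990 × 18.02 = 14.40 g

14.4 g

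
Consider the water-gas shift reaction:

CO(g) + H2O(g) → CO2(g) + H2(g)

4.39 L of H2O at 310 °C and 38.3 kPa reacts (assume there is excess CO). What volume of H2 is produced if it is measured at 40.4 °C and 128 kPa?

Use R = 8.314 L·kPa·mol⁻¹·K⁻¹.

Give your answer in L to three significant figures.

n(H2O) = PV/RT = (38.3 × 4.39) / (8.314 × 583.15) = 0.03468 mol
n(H2) = (1/1) × 0.03468 = 0.03468 mol
V = nRT/P = 0.03468 × 8.314 × 313.55 / 128 = 0.7063 L

0.706 L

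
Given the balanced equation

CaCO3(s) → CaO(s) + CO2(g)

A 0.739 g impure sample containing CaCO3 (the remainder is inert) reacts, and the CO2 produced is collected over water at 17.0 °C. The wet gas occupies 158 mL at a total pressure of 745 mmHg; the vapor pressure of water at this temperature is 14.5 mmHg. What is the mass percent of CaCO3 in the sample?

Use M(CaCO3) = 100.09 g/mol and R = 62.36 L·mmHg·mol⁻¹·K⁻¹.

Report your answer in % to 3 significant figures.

86.4 %

P(CO2) = 745 − 14.5 = 730.5 mmHg
n(CO2) = PV/RT = (730.5 × 0.1580) / (62.36 × 290.15) = 0.006379 mol
n(CaCO3) = (1/1) × 0.006379 = 0.006379 mol
m(CaCO3) = 0.006379 × 100.09 = 0.6385 g
%CaCO3 = 0.6385 / 0.739 × 100 = 86.40%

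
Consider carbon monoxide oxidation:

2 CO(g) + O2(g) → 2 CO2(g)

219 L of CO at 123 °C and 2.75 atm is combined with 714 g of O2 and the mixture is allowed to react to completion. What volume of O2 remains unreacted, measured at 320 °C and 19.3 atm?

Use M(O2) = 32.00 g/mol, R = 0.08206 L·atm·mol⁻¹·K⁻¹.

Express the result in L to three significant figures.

32.9 L

n(CO) = PV/RT = (2.75 × 219) / (0.08206 × 396.15) = 18.53 mol
n(O2) = 714 / 32.00 = 22.31 mol
For 18.53 mol CO, stoichiometry requires (1/2) × 18.53 = 9.265 mol O2; 22.31 mol is available, so CO is limiting.
n(O2) consumed = (1/2) × 18.53 = 9.265 mol; remaining = 22.31 − 9.265 = 13.04 mol
V(O2) = nRT/P = 13.04 × 0.08206 × 593.15 / 19.3 = 32.89 L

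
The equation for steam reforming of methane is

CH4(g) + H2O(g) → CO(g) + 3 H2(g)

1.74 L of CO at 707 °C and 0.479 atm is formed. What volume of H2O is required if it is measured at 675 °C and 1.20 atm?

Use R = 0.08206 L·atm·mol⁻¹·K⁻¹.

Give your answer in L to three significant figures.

n(CO) = PV/RT = (0.479 × 1.74) / (0.08206 × 980.15) = 0.01036 mol
n(H2O) = (1/1) × 0.01036 = 0.01036 mol
V = nRT/P = 0.01036 × 0.08206 × 948.15 / 1.20 = 0.6717 L

0.672 L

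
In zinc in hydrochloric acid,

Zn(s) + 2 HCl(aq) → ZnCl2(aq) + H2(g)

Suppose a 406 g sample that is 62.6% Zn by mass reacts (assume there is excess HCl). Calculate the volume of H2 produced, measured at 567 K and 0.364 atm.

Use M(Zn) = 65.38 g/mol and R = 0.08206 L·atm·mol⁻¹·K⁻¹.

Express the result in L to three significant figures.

497 L

mass of Zn = 406 × 62.6/100 = 254.2 g
n(Zn) = 254.2 / 65.38 = 3.888 mol
n(H2) = (1/1) × 3.888 = 3.888 mol
V = nRT/P = 3.888 × 0.08206 × 567 / 0.364 = 497.0 L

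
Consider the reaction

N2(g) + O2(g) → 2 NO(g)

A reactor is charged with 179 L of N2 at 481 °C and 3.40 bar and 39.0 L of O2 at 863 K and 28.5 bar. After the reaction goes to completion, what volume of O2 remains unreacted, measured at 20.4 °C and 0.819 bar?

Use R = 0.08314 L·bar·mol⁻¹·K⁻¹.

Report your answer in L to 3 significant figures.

172 L

n(N2) = PV/RT = (3.40 × 179) / (0.08314 × 754.15) = 9.707 mol
n(O2) = PV/RT = (28.5 × 39.0) / (0.08314 × 863) = 15.49 mol
For 9.707 mol N2, stoichiometry requires (1/1) × 9.707 = 9.707 mol O2; 15.49 mol is available, so N2 is limiting.
n(O2) consumed = (1/1) × 9.707 = 9.707 mol; remaining = 15.49 − 9.707 = 5.783 mol
V(O2) = nRT/P = 5.783 × 0.08314 × 293.55 / 0.819 = 172.3 L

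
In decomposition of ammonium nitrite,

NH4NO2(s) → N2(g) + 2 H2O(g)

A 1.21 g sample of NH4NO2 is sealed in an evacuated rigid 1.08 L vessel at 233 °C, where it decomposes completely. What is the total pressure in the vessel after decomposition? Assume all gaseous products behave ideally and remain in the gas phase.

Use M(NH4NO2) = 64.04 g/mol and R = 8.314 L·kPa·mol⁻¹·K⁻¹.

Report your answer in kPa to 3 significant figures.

221 kPa

n(NH4NO2) = 1.21 / 64.04 = 0.01889 mol
n(gas produced) = (3/1) × 0.01889 = 0.05667 mol
P = nRT/V = 0.05667 × 8.314 × 506.15 / 1.08 = 220.8 kPa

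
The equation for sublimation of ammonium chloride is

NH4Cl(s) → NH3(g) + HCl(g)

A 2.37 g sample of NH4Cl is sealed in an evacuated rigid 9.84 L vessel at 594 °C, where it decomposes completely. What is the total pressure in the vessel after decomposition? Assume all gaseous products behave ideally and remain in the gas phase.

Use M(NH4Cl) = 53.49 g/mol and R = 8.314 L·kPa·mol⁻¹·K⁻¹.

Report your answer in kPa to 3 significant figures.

64.9 kPa

n(NH4Cl) = 2.37 / 53.49 = 0.04431 mol
n(gas produced) = (2/1) × 0.04431 = 0.08862 mol
P = nRT/V = 0.08862 × 8.314 × 867.15 / 9.84 = 64.93 kPa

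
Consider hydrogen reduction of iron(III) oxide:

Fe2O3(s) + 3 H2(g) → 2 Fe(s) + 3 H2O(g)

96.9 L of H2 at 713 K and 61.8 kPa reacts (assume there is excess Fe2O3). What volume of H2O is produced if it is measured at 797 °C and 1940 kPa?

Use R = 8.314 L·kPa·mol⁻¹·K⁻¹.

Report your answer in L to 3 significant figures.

4.63 L

n(H2) = PV/RT = (61.8 × 96.9) / (8.314 × 713) = 1.010 mol
n(H2O) = (3/3) × 1.010 = 1.010 mol
V = nRT/P = 1.010 × 8.314 × 1070.15 / 1940 = 4.632 L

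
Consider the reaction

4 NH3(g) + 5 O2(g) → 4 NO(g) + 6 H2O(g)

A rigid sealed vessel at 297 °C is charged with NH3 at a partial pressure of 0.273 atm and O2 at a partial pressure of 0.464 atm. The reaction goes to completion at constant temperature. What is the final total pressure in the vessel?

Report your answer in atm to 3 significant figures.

With V and T fixed, P_i ∝ n_i, so the mole ratios apply directly to partial pressures at 297 °C.
P(O2) required for 0.273 atm of NH3 = (5/4) × 0.273 = 0.3413 atm; available 0.464 atm, so NH3 is limiting.
P(O2) remaining = 0.464 − (5/4) × 0.273 = 0.1227 atm
P(gaseous products) = (4+6)/4 × 0.273 = 0.6825 atm
P_total at 297 °C = 0.1227 + 0.6825 = 0.8052 atm

0.805 atm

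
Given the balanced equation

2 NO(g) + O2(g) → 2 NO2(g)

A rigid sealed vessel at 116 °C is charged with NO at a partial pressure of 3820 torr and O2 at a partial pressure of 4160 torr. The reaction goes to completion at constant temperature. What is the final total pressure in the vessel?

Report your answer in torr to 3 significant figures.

6070 torr

Because the vessel is rigid and T is held at 116 °C, work the stoichiometry in partial pressures (P_i = n_iRT/V).
P(O2) required for 3820 torr of NO = (1/2) × 3820 = 1910 torr; available 4160 torr, so NO is limiting.
P(O2) remaining = 4160 − (1/2) × 3820 = 2250 torr
P(gaseous products) = (2)/2 × 3820 = 3820 torr
P_total at 116 °C = 2250 + 3820 = 6070 torr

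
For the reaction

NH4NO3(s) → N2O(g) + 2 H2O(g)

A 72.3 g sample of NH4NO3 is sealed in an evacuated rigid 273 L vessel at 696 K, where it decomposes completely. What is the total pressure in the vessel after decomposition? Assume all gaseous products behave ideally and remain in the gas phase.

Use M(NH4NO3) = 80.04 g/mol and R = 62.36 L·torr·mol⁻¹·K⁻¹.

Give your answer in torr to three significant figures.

n(NH4NO3) = 72.3 / 80.04 = 0.9033 mol
n(gas produced) = (3/1) × 0.9033 = 2.710 mol
P = nRT/V = 2.710 × 62.36 × 696 / 273 = 430.8 torr

431 torr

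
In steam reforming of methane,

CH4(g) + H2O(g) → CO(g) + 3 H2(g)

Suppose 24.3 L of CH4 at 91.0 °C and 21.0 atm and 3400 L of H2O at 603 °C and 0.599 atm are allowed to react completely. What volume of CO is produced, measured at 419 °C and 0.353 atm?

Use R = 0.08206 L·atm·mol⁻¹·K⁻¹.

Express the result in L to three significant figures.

2750 L

n(CH4) = PV/RT = (21.0 × 24.3) / (0.08206 × 364.15) = 17.08 mol
n(H2O) = PV/RT = (0.599 × 3400) / (0.08206 × 876.15) = 28.33 mol
For 17.08 mol CH4, stoichiometry requires (1/1) × 17.08 = 17.08 mol H2O; 28.33 mol is available, so CH4 is limiting.
n(CO) = (1/1) × 17.08 = 17.08 mol
V(CO) = nRT/P = 17.08 × 0.08206 × 692.15 / 0.353 = 2748 L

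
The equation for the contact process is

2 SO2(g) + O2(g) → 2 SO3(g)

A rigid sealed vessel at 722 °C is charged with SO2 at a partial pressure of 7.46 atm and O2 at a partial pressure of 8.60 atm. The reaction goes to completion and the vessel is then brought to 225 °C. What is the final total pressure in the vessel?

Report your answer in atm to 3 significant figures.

6.17 atm

Because the vessel is rigid and T is held at 722 °C, work the stoichiometry in partial pressures (P_i = n_iRT/V).
P(O2) required for 7.46 atm of SO2 = (1/2) × 7.46 = 3.730 atm; available 8.60 atm, so SO2 is limiting.
P(O2) remaining = 8.60 − (1/2) × 7.46 = 4.870 atm
P(gaseous products) = (2)/2 × 7.46 = 7.460 atm
P_total at 722 °C = 4.870 + 7.460 = 12.33 atm
Scaling to 225 °C: P = 12.33 × 498.15/995.15 = 6.172 atm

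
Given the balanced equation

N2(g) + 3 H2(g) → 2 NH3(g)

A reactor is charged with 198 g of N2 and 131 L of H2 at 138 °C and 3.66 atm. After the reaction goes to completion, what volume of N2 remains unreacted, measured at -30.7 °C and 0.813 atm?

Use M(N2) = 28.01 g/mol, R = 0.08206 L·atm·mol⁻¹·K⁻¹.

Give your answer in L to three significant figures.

57.1 L

n(N2) = 198 / 28.01 = 7.069 mol
n(H2) = PV/RT = (3.66 × 131) / (0.08206 × 411.15) = 14.21 mol
For 7.069 mol N2, stoichiometry requires (3/1) × 7.069 = 21.21 mol H2; 14.21 mol is available, so H2 is limiting.
n(N2) consumed = (1/3) × 14.21 = 4.737 mol; remaining = 7.069 − 4.737 = 2.332 mol
V(N2) = nRT/P = 2.332 × 0.08206 × 242.45 / 0.813 = 57.07 L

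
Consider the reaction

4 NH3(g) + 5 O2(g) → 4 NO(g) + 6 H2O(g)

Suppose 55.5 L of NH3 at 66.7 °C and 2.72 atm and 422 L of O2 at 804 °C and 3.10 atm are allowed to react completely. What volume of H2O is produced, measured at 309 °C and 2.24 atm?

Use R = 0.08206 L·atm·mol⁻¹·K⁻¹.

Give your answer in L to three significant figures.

173 L

n(NH3) = PV/RT = (2.72 × 55.5) / (0.08206 × 339.85) = 5.413 mol
n(O2) = PV/RT = (3.10 × 422) / (0.08206 × 1077.15) = 14.80 mol
For 5.413 mol NH3, stoichiometry requires (5/4) × 5.413 = 6.766 mol O2; 14.80 mol is available, so NH3 is limiting.
n(H2O) = (6/4) × 5.413 = 8.120 mol
V(H2O) = nRT/P = 8.120 × 0.08206 × 582.15 / 2.24 = 173.2 L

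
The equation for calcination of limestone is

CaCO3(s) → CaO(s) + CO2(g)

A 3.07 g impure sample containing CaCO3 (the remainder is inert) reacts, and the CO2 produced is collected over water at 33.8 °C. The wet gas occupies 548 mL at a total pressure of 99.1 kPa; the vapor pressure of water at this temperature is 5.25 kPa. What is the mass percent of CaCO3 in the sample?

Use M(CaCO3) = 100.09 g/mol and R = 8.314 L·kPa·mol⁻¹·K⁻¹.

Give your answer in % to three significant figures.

65.7 %

P(CO2) = 99.1 − 5.25 = 93.85 kPa
n(CO2) = PV/RT = (93.85 × 0.5480) / (8.314 × 306.95) = 0.02015 mol
n(CaCO3) = (1/1) × 0.02015 = 0.02015 mol
m(CaCO3) = 0.02015 × 100.09 = 2.017 g
%CaCO3 = 2.017 / 3.07 × 100 = 65.70%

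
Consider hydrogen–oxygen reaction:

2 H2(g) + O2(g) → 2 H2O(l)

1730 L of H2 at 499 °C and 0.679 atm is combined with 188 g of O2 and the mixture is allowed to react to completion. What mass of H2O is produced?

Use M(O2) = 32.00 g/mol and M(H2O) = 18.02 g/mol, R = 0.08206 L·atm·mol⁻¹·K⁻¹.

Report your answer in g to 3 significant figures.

212 g

n(H2) = PV/RT = (0.679 × 1730) / (0.08206 × 772.15) = 18.54 mol
n(O2) = 188 / 32.00 = 5.875 mol
For 18.54 mol H2, stoichiometry requires (1/2) × 18.54 = 9.270 mol O2; 5.875 mol is available, so O2 is limiting.
n(H2O) = (2/1) × 5.875 = 11.75 mol
m(H2O) = 11.75 × 18.02 = 211.7 g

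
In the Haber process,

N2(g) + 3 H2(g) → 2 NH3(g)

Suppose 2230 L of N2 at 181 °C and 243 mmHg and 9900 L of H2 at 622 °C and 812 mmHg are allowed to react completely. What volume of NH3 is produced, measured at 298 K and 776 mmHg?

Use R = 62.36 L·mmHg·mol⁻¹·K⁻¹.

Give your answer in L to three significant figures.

916 L

n(N2) = PV/RT = (243 × 2230) / (62.36 × 454.15) = 19.13 mol
n(H2) = PV/RT = (812 × 9900) / (62.36 × 895.15) = 144.0 mol
For 19.13 mol N2, stoichiometry requires (3/1) × 19.13 = 57.39 mol H2; 144.0 mol is available, so N2 is limiting.
n(NH3) = (2/1) × 19.13 = 38.26 mol
V(NH3) = nRT/P = 38.26 × 62.36 × 298 / 776 = 916.2 L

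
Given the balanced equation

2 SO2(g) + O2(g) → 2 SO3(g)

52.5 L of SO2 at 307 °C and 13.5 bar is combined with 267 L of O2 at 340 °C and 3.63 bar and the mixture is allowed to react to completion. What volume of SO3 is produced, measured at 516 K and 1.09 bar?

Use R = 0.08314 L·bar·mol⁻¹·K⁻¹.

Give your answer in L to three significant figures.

n(SO2) = PV/RT = (13.5 × 52.5) / (0.08314 × 580.15) = 14.69 mol
n(O2) = PV/RT = (3.63 × 267) / (0.08314 × 613.15) = 19.01 mol
For 14.69 mol SO2, stoichiometry requires (1/2) × 14.69 = 7.345 mol O2; 19.01 mol is available, so SO2 is limiting.
n(SO3) = (2/2) × 14.69 = 14.69 mol
V(SO3) = nRT/P = 14.69 × 0.08314 × 516 / 1.09 = 578.2 L

578 L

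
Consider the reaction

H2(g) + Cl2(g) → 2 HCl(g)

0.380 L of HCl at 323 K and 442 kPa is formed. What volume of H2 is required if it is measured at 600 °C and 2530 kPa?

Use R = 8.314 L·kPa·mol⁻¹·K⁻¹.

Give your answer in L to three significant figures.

0.0897 L

n(HCl) = PV/RT = (442 × 0.380) / (8.314 × 323) = 0.06255 mol
n(H2) = (1/2) × 0.06255 = 0.03127 mol
V = nRT/P = 0.03127 × 8.314 × 873.15 / 2530 = 0.08972 L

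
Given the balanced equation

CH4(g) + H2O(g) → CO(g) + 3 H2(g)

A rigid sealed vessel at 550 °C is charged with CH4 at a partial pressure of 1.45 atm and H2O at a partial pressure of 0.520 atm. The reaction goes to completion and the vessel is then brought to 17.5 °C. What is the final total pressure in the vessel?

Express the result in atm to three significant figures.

At constant V, partial pressures at 550 °C are proportional to moles, so apply stoichiometry directly to pressures.
P(H2O) required for 1.45 atm of CH4 = (1/1) × 1.45 = 1.450 atm; available 0.520 atm, so H2O is limiting.
P(CH4) remaining = 1.45 − (1/1) × 0.520 = 0.9300 atm
P(gaseous products) = (1+3)/1 × 0.520 = 2.080 atm
P_total at 550 °C = 0.9300 + 2.080 = 3.010 atm
Scaling to 17.5 °C: P = 3.010 × 290.65/823.15 = 1.063 atm

1.06 atm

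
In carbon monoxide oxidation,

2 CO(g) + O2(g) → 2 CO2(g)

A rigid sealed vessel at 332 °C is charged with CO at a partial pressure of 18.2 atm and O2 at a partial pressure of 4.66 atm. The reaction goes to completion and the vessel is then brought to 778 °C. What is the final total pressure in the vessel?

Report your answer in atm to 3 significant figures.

At constant V, partial pressures at 332 °C are proportional to moles, so apply stoichiometry directly to pressures.
P(O2) required for 18.2 atm of CO = (1/2) × 18.2 = 9.100 atm; available 4.66 atm, so O2 is limiting.
P(CO) remaining = 18.2 − (2/1) × 4.66 = 8.880 atm
P(gaseous products) = (2)/1 × 4.66 = 9.320 atm
P_total at 332 °C = 8.880 + 9.320 = 18.20 atm
Scaling to 778 °C: P = 18.20 × 1051.15/605.15 = 31.61 atm

31.6 atm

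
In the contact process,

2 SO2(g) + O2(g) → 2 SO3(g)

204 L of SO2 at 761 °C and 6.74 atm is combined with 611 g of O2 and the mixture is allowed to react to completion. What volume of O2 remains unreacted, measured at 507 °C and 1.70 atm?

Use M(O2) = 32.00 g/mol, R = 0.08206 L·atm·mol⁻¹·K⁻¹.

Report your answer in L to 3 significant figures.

414 L

n(SO2) = PV/RT = (6.74 × 204) / (0.08206 × 1034.15) = 16.20 mol
n(O2) = 611 / 32.00 = 19.09 mol
For 16.20 mol SO2, stoichiometry requires (1/2) × 16.20 = 8.100 mol O2; 19.09 mol is available, so SO2 is limiting.
n(O2) consumed = (1/2) × 16.20 = 8.100 mol; remaining = 19.09 − 8.100 = 10.99 mol
V(O2) = nRT/P = 10.99 × 0.08206 × 780.15 / 1.70 = 413.9 L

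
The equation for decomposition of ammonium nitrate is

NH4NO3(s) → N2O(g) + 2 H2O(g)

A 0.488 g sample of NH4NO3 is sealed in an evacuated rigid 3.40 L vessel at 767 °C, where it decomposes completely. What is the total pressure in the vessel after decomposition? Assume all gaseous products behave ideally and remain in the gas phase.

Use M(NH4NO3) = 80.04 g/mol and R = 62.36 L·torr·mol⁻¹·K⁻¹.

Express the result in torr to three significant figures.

n(NH4NO3) = 0.488 / 80.04 = 0.006097 mol
n(gas produced) = (3/1) × 0.006097 = 0.01829 mol
P = nRT/V = 0.01829 × 62.36 × 1040.15 / 3.40 = 348.9 torr

349 torr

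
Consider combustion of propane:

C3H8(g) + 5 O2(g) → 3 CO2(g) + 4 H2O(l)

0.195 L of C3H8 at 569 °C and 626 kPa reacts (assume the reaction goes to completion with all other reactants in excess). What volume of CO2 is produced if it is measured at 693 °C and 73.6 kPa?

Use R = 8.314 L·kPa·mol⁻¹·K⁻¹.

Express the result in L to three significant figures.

5.71 L

n(C3H8) = PV/RT = (626 × 0.195) / (8.314 × 842.15) = 0.01743 mol
n(CO2) = (3/1) × 0.01743 = 0.05229 mol
V = nRT/P = 0.05229 × 8.314 × 966.15 / 73.6 = 5.707 L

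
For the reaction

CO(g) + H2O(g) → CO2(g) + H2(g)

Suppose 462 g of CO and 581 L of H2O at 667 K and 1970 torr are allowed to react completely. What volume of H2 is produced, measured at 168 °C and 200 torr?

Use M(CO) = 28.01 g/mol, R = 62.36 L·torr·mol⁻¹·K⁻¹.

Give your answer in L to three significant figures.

n(CO) = 462 / 28.01 = 16.49 mol
n(H2O) = PV/RT = (1970 × 581) / (62.36 × 667) = 27.52 mol
For 16.49 mol CO, stoichiometry requires (1/1) × 16.49 = 16.49 mol H2O; 27.52 mol is available, so CO is limiting.
n(H2) = (1/1) × 16.49 = 16.49 mol
V(H2) = nRT/P = 16.49 × 62.36 × 441.15 / 200 = 2268 L

2270 L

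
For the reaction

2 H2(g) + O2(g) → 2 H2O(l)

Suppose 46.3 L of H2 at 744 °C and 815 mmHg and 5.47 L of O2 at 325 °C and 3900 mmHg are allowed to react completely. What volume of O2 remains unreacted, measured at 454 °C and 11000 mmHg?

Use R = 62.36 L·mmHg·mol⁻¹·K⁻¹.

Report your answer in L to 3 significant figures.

1.13 L

n(H2) = PV/RT = (815 × 46.3) / (62.36 × 1017.15) = 0.5949 mol
n(O2) = PV/RT = (3900 × 5.47) / (62.36 × 598.15) = 0.5719 mol
For 0.5949 mol H2, stoichiometry requires (1/2) × 0.5949 = 0.2974 mol O2; 0.5719 mol is available, so H2 is limiting.
n(O2) consumed = (1/2) × 0.5949 = 0.2974 mol; remaining = 0.5719 − 0.2974 = 0.2745 mol
V(O2) = nRT/P = 0.2745 × 62.36 × 727.15 / 11000 = 1.132 L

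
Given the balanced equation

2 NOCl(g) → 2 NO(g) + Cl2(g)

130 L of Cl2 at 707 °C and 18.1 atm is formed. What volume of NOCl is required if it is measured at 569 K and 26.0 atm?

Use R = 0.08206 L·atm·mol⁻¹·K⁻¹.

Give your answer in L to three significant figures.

n(Cl2) = PV/RT = (18.1 × 130) / (0.08206 × 980.15) = 29.25 mol
n(NOCl) = (2/1) × 29.25 = 58.50 mol
V = nRT/P = 58.50 × 0.08206 × 569 / 26.0 = 105.1 L

105 L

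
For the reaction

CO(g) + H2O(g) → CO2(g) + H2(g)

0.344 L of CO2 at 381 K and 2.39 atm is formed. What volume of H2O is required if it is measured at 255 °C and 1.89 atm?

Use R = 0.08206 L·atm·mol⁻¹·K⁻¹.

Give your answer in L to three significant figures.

0.603 L

n(CO2) = PV/RT = (2.39 × 0.344) / (0.08206 × 381) = 0.02630 mol
n(H2O) = (1/1) × 0.02630 = 0.02630 mol
V = nRT/P = 0.02630 × 0.08206 × 528.15 / 1.89 = 0.6031 L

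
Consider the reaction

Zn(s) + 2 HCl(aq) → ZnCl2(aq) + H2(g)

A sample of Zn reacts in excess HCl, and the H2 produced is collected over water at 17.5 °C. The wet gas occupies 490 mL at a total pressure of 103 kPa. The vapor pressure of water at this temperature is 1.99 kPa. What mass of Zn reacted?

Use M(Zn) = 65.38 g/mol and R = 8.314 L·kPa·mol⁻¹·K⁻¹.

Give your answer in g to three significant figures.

1.34 g

P(H2) = 103 − 1.99 = 101.0 kPa
n(H2) = PV/RT = (101.0 × 0.4900) / (8.314 × 290.65) = 0.02048 mol
n(Zn) = (1/1) × 0.02048 = 0.02048 mol
m(Zn) = 0.02048 × 65.38 = 1.339 g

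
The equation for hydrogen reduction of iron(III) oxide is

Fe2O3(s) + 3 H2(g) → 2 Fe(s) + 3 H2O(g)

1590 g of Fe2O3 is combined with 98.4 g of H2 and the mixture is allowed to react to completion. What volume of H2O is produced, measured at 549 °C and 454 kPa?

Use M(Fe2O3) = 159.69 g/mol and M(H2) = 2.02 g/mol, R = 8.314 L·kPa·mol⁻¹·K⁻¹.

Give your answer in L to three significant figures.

n(Fe2O3) = 1590 / 159.69 = 9.957 mol
n(H2) = 98.4 / 2.02 = 48.71 mol
For 9.957 mol Fe2O3, stoichiometry requires (3/1) × 9.957 = 29.87 mol H2; 48.71 mol is available, so Fe2O3 is limiting.
n(H2O) = (3/1) × 9.957 = 29.87 mol
V(H2O) = nRT/P = 29.87 × 8.314 × 822.15 / 454 = 449.7 L

450 L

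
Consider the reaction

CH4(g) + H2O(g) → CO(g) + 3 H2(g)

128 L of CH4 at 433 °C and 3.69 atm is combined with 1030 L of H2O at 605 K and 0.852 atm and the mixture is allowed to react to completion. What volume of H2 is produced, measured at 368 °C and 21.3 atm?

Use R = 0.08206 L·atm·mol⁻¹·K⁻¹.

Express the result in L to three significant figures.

n(CH4) = PV/RT = (3.69 × 128) / (0.08206 × 706.15) = 8.151 mol
n(H2O) = PV/RT = (0.852 × 1030) / (0.08206 × 605) = 17.68 mol
For 8.151 mol CH4, stoichiometry requires (1/1) × 8.151 = 8.151 mol H2O; 17.68 mol is available, so CH4 is limiting.
n(H2) = (3/1) × 8.151 = 24.45 mol
V(H2) = nRT/P = 24.45 × 0.08206 × 641.15 / 21.3 = 60.39 L

60.4 L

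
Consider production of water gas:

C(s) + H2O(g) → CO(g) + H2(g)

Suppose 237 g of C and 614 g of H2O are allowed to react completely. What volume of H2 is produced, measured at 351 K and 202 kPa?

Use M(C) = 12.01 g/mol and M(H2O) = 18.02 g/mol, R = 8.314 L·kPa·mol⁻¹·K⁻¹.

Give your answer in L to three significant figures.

n(C) = 237 / 12.01 = 19.73 mol
n(H2O) = 614 / 18.02 = 34.07 mol
For 19.73 mol C, stoichiometry requires (1/1) × 19.73 = 19.73 mol H2O; 34.07 mol is available, so C is limiting.
n(H2) = (1/1) × 19.73 = 19.73 mol
V(H2) = nRT/P = 19.73 × 8.314 × 351 / 202 = 285.0 L

285 L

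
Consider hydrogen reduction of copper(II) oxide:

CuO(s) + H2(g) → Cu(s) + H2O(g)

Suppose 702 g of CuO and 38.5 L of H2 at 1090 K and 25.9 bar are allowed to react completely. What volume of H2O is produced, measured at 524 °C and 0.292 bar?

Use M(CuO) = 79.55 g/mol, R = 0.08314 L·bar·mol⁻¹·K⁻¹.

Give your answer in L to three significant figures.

2000 L

n(CuO) = 702 / 79.55 = 8.825 mol
n(H2) = PV/RT = (25.9 × 38.5) / (0.08314 × 1090) = 11.00 mol
For 8.825 mol CuO, stoichiometry requires (1/1) × 8.825 = 8.825 mol H2; 11.00 mol is available, so CuO is limiting.
n(H2O) = (1/1) × 8.825 = 8.825 mol
V(H2O) = nRT/P = 8.825 × 0.08314 × 797.15 / 0.292 = 2003 L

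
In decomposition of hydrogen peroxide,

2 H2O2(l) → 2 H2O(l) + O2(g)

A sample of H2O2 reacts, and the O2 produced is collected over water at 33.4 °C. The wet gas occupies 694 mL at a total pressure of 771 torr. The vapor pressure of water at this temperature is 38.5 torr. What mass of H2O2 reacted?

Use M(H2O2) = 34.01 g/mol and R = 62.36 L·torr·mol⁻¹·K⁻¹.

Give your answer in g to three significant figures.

P(O2) = 771 − 38.5 = 732.5 torr
n(O2) = PV/RT = (732.5 × 0.6940) / (62.36 × 306.55) = 0.02659 mol
n(H2O2) = (2/1) × 0.02659 = 0.05318 mol
m(H2O2) = 0.05318 × 34.01 = 1.809 g

1.81 g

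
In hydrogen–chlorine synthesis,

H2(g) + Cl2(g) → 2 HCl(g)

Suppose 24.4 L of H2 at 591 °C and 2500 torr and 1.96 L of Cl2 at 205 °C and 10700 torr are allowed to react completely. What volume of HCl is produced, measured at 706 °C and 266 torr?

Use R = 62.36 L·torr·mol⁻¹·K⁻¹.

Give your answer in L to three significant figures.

n(H2) = PV/RT = (2500 × 24.4) / (62.36 × 864.15) = 1.132 mol
n(Cl2) = PV/RT = (10700 × 1.96) / (62.36 × 478.15) = 0.7033 mol
For 1.132 mol H2, stoichiometry requires (1/1) × 1.132 = 1.132 mol Cl2; 0.7033 mol is available, so Cl2 is limiting.
n(HCl) = (2/1) × 0.7033 = 1.407 mol
V(HCl) = nRT/P = 1.407 × 62.36 × 979.15 / 266 = 323.0 L

323 L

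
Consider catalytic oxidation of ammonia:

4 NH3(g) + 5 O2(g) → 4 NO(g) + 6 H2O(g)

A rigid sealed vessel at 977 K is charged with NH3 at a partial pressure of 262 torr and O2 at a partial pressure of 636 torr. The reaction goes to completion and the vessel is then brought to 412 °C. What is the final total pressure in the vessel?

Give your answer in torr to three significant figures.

676 torr

At constant V, partial pressures at 977 K are proportional to moles, so apply stoichiometry directly to pressures.
P(O2) required for 262 torr of NH3 = (5/4) × 262 = 327.5 torr; available 636 torr, so NH3 is limiting.
P(O2) remaining = 636 − (5/4) × 262 = 308.5 torr
P(gaseous products) = (4+6)/4 × 262 = 655.0 torr
P_total at 977 K = 308.5 + 655.0 = 963.5 torr
Scaling to 412 °C: P = 963.5 × 685.15/977 = 675.7 torr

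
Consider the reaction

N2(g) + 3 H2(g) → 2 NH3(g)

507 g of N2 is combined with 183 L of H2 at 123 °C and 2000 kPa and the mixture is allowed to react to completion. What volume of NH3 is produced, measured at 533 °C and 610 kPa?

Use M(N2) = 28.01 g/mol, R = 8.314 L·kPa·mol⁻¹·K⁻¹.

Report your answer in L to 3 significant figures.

n(N2) = 507 / 28.01 = 18.10 mol
n(H2) = PV/RT = (2000 × 183) / (8.314 × 396.15) = 111.1 mol
For 18.10 mol N2, stoichiometry requires (3/1) × 18.10 = 54.30 mol H2; 111.1 mol is available, so N2 is limiting.
n(NH3) = (2/1) × 18.10 = 36.20 mol
V(NH3) = nRT/P = 36.20 × 8.314 × 806.15 / 610 = 397.7 L

398 L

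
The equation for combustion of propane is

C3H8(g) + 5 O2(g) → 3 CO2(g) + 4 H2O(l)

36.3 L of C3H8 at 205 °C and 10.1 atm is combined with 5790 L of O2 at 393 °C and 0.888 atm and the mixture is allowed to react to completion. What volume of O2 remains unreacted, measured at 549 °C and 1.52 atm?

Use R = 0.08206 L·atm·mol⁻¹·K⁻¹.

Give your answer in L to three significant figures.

2100 L

n(C3H8) = PV/RT = (10.1 × 36.3) / (0.08206 × 478.15) = 9.344 mol
n(O2) = PV/RT = (0.888 × 5790) / (0.08206 × 666.15) = 94.06 mol
For 9.344 mol C3H8, stoichiometry requires (5/1) × 9.344 = 46.72 mol O2; 94.06 mol is available, so C3H8 is limiting.
n(O2) consumed = (5/1) × 9.344 = 46.72 mol; remaining = 94.06 − 46.72 = 47.34 mol
V(O2) = nRT/P = 47.34 × 0.08206 × 822.15 / 1.52 = 2101 L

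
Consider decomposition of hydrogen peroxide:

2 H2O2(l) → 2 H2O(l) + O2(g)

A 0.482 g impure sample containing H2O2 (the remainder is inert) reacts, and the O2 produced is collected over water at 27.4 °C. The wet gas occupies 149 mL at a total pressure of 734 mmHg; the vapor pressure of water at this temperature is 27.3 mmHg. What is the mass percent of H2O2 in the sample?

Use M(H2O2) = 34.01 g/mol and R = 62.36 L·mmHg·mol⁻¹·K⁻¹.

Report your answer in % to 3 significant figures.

79.3 %

P(O2) = 734 − 27.3 = 706.7 mmHg
n(O2) = PV/RT = (706.7 × 0.1490) / (62.36 × 300.55) = 0.005618 mol
n(H2O2) = (2/1) × 0.005618 = 0.01124 mol
m(H2O2) = 0.01124 × 34.01 = 0.3823 g
%H2O2 = 0.3823 / 0.482 × 100 = 79.32%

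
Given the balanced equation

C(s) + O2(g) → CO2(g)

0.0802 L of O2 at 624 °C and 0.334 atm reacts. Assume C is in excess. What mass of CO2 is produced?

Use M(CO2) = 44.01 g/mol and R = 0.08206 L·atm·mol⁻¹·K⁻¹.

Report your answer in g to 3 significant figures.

n(O2) = PV/RT = (0.334 × 0.0802) / (0.08206 × 897.15) = 0.0003639 mol
n(CO2) = (1/1) × 0.0003639 = 0.0003639 mol
m(CO2) = 0.0003639 × 44.01 = 0.01602 g

0.0160 g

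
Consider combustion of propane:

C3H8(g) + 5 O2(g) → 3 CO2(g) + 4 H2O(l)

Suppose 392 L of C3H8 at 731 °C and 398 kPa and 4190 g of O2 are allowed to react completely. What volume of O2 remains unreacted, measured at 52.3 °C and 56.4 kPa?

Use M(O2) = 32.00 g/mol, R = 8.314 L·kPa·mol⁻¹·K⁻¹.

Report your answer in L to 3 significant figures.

1800 L

n(C3H8) = PV/RT = (398 × 392) / (8.314 × 1004.15) = 18.69 mol
n(O2) = 4190 / 32.00 = 130.9 mol
For 18.69 mol C3H8, stoichiometry requires (5/1) × 18.69 = 93.45 mol O2; 130.9 mol is available, so C3H8 is limiting.
n(O2) consumed = (5/1) × 18.69 = 93.45 mol; remaining = 130.9 − 93.45 = 37.45 mol
V(O2) = nRT/P = 37.45 × 8.314 × 325.45 / 56.4 = 1797 L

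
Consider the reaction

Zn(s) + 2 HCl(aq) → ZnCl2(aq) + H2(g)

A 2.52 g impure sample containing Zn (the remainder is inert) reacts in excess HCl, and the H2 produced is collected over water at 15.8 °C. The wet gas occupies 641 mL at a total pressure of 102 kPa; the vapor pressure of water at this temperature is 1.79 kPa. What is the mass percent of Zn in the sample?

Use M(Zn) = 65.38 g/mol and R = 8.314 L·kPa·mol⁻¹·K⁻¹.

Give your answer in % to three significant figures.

P(H2) = 102 − 1.79 = 100.2 kPa
n(H2) = PV/RT = (100.2 × 0.6410) / (8.314 × 288.95) = 0.02674 mol
n(Zn) = (1/1) × 0.02674 = 0.02674 mol
m(Zn) = 0.02674 × 65.38 = 1.748 g
%Zn = 1.748 / 2.52 × 100 = 69.37%

69.4 %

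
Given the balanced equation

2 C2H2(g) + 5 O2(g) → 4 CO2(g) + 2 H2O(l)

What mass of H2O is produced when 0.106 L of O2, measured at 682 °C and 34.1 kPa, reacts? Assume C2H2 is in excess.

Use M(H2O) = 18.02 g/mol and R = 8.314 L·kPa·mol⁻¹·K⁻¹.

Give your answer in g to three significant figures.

n(O2) = PV/RT = (34.1 × 0.106) / (8.314 × 955.15) = 0.0004552 mol
n(H2O) = (2/5) × 0.0004552 = 0.0001821 mol
m(H2O) = 0.0001821 × 18.02 = 0.003281 g

0.00328 g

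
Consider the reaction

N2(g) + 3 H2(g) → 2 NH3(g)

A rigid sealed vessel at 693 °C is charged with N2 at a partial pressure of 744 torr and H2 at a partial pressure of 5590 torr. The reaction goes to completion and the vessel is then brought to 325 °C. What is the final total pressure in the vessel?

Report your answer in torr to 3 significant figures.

3000 torr

At constant V, partial pressures at 693 °C are proportional to moles, so apply stoichiometry directly to pressures.
P(H2) required for 744 torr of N2 = (3/1) × 744 = 2232 torr; available 5590 torr, so N2 is limiting.
P(H2) remaining = 5590 − (3/1) × 744 = 3358 torr
P(gaseous products) = (2)/1 × 744 = 1488 torr
P_total at 693 °C = 3358 + 1488 = 4846 torr
Scaling to 325 °C: P = 4846 × 598.15/966.15 = 3000 torr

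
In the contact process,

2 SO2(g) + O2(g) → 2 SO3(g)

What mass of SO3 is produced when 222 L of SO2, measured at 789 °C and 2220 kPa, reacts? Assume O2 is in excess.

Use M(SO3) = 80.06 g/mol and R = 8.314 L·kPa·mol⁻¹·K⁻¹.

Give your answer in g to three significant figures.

4470 g

n(SO2) = PV/RT = (2220 × 222) / (8.314 × 1062.15) = 55.81 mol
n(SO3) = (2/2) × 55.81 = 55.81 mol
m(SO3) = 55.81 × 80.06 = 4468 g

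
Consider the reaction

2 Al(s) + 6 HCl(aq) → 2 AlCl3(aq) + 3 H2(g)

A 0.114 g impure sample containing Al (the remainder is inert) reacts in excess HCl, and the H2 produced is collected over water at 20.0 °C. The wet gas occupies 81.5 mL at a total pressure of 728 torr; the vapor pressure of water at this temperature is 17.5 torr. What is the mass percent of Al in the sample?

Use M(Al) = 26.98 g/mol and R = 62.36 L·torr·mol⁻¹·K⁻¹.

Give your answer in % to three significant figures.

P(H2) = 728 − 17.5 = 710.5 torr
n(H2) = PV/RT = (710.5 × 0.08150) / (62.36 × 293.15) = 0.003168 mol
n(Al) = (2/3) × 0.003168 = 0.002112 mol
m(Al) = 0.002112 × 26.98 = 0.05698 g
%Al = 0.05698 / 0.114 × 100 = 49.98%

50.0 %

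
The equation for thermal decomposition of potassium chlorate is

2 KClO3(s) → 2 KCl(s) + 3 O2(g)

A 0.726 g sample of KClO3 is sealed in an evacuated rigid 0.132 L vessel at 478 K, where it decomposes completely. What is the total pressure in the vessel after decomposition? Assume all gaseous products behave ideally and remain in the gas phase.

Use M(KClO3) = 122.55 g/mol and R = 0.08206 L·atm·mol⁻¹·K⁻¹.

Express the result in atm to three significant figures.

n(KClO3) = 0.726 / 122.55 = 0.005924 mol
n(gas produced) = (3/2) × 0.005924 = 0.008886 mol
P = nRT/V = 0.008886 × 0.08206 × 478 / 0.132 = 2.641 atm

2.64 atm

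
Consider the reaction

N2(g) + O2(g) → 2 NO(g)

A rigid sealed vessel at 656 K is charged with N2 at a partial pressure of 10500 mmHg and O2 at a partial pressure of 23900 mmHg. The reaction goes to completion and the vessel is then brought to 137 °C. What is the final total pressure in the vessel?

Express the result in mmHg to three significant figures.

At constant V, partial pressures at 656 K are proportional to moles, so apply stoichiometry directly to pressures.
P(O2) required for 10500 mmHg of N2 = (1/1) × 10500 = 10500 mmHg; available 23900 mmHg, so N2 is limiting.
P(O2) remaining = 23900 − (1/1) × 10500 = 13400 mmHg
P(gaseous products) = (2)/1 × 10500 = 21000 mmHg
P_total at 656 K = 13400 + 21000 = 34400 mmHg
Scaling to 137 °C: P = 34400 × 410.15/656 = 21510 mmHg

21500 mmHg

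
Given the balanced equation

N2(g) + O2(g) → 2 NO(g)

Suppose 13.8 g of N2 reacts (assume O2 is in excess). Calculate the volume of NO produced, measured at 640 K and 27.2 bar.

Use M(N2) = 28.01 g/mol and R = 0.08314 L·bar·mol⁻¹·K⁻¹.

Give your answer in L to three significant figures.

n(N2) = 13.80 / 28.01 = 0.4927 mol
n(NO) = (2/1) × 0.4927 = 0.9854 mol
V = nRT/P = 0.9854 × 0.08314 × 640 / 27.2 = 1.928 L

1.93 L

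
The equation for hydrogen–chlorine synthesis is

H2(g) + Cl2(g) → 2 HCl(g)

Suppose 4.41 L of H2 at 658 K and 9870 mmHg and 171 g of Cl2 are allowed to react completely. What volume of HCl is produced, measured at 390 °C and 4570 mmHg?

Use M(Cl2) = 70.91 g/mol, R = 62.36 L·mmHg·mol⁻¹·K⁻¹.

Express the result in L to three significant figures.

n(H2) = PV/RT = (9870 × 4.41) / (62.36 × 658) = 1.061 mol
n(Cl2) = 171 / 70.91 = 2.412 mol
For 1.061 mol H2, stoichiometry requires (1/1) × 1.061 = 1.061 mol Cl2; 2.412 mol is available, so H2 is limiting.
n(HCl) = (2/1) × 1.061 = 2.122 mol
V(HCl) = nRT/P = 2.122 × 62.36 × 663.15 / 4570 = 19.20 L

19.2 L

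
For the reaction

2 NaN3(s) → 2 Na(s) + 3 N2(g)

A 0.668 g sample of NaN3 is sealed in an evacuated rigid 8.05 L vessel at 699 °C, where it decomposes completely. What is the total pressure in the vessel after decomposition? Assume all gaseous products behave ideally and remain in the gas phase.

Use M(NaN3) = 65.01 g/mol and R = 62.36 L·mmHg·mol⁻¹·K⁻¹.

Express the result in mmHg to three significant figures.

n(NaN3) = 0.668 / 65.01 = 0.01028 mol
n(gas produced) = (3/2) × 0.01028 = 0.01542 mol
P = nRT/V = 0.01542 × 62.36 × 972.15 / 8.05 = 116.1 mmHg

116 mmHg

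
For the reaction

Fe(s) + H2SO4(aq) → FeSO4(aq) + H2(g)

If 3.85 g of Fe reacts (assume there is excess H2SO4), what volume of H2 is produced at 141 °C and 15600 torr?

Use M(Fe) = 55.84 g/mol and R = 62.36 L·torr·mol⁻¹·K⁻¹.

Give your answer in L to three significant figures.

n(Fe) = 3.850 / 55.84 = 0.06895 mol
n(H2) = (1/1) × 0.06895 = 0.06895 mol
V = nRT/P = 0.06895 × 62.36 × 414.15 / 15600 = 0.1141 L

0.114 L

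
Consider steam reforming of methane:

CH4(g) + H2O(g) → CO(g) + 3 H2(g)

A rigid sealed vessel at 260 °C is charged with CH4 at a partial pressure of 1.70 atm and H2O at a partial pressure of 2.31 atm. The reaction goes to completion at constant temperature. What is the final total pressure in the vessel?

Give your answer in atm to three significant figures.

At constant V, partial pressures at 260 °C are proportional to moles, so apply stoichiometry directly to pressures.
P(H2O) required for 1.70 atm of CH4 = (1/1) × 1.70 = 1.700 atm; available 2.31 atm, so CH4 is limiting.
P(H2O) remaining = 2.31 − (1/1) × 1.70 = 0.6100 atm
P(gaseous products) = (1+3)/1 × 1.70 = 6.800 atm
P_total at 260 °C = 0.6100 + 6.800 = 7.410 atm

7.41 atm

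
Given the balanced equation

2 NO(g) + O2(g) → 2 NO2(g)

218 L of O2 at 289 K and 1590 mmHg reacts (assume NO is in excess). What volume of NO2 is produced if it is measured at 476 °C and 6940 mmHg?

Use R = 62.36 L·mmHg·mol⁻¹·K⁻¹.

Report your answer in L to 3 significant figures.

n(O2) = PV/RT = (1590 × 218) / (62.36 × 289) = 19.23 mol
n(NO2) = (2/1) × 19.23 = 38.46 mol
V = nRT/P = 38.46 × 62.36 × 749.15 / 6940 = 258.9 L

259 L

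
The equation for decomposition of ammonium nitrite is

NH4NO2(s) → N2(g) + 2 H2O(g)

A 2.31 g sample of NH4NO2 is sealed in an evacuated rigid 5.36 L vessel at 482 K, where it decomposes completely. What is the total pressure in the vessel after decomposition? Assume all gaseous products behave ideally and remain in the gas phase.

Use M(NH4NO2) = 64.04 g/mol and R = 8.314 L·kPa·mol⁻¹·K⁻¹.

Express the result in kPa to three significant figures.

80.9 kPa

n(NH4NO2) = 2.31 / 64.04 = 0.03607 mol
n(gas produced) = (3/1) × 0.03607 = 0.1082 mol
P = nRT/V = 0.1082 × 8.314 × 482 / 5.36 = 80.89 kPa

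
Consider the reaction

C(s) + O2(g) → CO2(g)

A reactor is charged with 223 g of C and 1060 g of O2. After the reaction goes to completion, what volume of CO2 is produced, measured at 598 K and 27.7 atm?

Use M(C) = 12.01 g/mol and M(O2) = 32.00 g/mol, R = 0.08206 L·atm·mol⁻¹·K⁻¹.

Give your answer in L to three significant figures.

32.9 L

n(C) = 223 / 12.01 = 18.57 mol
n(O2) = 1060 / 32.00 = 33.12 mol
For 18.57 mol C, stoichiometry requires (1/1) × 18.57 = 18.57 mol O2; 33.12 mol is available, so C is limiting.
n(CO2) = (1/1) × 18.57 = 18.57 mol
V(CO2) = nRT/P = 18.57 × 0.08206 × 598 / 27.7 = 32.90 L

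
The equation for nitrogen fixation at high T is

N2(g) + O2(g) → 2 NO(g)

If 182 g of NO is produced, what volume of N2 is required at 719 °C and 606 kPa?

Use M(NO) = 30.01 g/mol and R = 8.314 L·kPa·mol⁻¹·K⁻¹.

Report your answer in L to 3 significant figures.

41.3 L

n(NO) = 182.0 / 30.01 = 6.065 mol
n(N2) = (1/2) × 6.065 = 3.033 mol
V = nRT/P = 3.033 × 8.314 × 992.15 / 606 = 41.28 L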